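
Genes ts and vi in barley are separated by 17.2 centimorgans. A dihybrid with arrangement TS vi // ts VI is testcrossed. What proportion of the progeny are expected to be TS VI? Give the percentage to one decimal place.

A map distance of 17.2 centimorgans corresponds to a recombination frequency of 0.172.
The F1 is TS vi / ts VI, so TS VI is a recombinant gamete class with expected frequency r/2 = 0.172/2 = 0.0860.
That is 0.0860 = 8.6% of the progeny.

8.6%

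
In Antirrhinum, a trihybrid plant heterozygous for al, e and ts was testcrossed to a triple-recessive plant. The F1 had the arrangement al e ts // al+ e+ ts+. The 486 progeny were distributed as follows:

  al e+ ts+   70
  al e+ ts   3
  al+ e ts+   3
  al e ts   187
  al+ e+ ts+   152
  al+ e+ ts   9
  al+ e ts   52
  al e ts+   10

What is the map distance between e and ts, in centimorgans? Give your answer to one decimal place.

5.1 centimorgans

The two rarest classes, al e+ ts and al+ e ts+, are the double crossovers. Comparing them with the parentals, only the e allele has switched, so e is the middle locus and the order is al – e – ts.
Crossovers in the e–ts interval produce the single-crossover classes al e ts+ and al+ e+ ts (10 + 9 = 19) plus the double crossovers (6).
RF(e–ts) = (19 + 6) / 486 = 25/486 = 0.0514 → 5.1 centimorgans.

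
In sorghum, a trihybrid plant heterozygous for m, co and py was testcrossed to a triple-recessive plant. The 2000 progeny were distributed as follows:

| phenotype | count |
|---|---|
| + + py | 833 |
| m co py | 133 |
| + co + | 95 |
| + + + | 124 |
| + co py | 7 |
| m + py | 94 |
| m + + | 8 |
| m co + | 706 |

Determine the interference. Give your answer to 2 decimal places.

0.46

The two most frequent reciprocal classes, m co + and + + py, are the parental types, so the F1 was m co + / + + py.
The two rarest classes, m + + and + co py, are the double crossovers. Comparing them with the parentals, only the co allele has switched, so co is the middle locus and the order is py – co – m.
py–co: (257 + 15)/2000 = 0.1360; co–m: (189 + 15)/2000 = 0.1020.
Expected DCO frequency = 0.1360 × 0.1020 ≈ 0.01387; observed = 15/2000 ≈ 0.00750.
Coefficient of coincidence = 0.00750/0.01387 ≈ 0.54; interference = 1 − 0.54 = 0.46.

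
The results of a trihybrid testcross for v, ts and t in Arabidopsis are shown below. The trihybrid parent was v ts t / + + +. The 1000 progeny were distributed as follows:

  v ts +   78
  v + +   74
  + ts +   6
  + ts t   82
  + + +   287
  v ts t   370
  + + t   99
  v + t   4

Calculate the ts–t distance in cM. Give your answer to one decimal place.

The two rarest classes, v + t and + ts +, are the double crossovers. Comparing them with the parentals, only the ts allele has switched, so ts is the middle locus and the order is v – ts – t.
Crossovers in the ts–t interval produce the single-crossover classes v ts + and + + t (78 + 99 = 177) plus the double crossovers (10).
RF(ts–t) = (177 + 10) / 1000 = 187/1000 = 0.1870 → 18.7 cM.

18.7 cM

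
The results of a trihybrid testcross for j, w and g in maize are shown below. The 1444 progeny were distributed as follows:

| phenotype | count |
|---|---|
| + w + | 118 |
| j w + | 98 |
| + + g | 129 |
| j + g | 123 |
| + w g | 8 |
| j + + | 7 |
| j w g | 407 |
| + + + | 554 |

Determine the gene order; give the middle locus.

The two most frequent reciprocal classes, j w g and + + +, are the parental types, so the F1 was j w g / + + +.
The two rarest classes, + w g and j + +, are the double crossovers. Comparing them with the parentals, only the j allele has switched, so j is the middle locus and the order is w – j – g.

j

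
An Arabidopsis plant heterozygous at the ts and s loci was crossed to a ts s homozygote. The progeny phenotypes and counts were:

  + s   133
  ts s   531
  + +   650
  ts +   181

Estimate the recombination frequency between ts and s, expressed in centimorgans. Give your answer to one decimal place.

The two most frequent classes, + + (650) and ts s (531), are the parental types, so the F1 was + + / ts s.
The recombinant classes are + s and ts +: 133 + 181 = 314.
Recombination frequency = 314/1495 = 0.2100 ≈ 21.0%, i.e. 21.0 centimorgans.

21.0 centimorgans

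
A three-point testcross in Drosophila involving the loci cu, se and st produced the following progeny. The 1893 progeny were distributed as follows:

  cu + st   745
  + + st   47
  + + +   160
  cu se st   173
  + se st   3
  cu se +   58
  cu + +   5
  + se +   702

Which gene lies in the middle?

st

The two most frequent reciprocal classes, + se + and cu + st, are the parental types, so the F1 was + se + / cu + st.
The two rarest classes, + se st and cu + +, are the double crossovers. Comparing them with the parentals, only the st allele has switched, so st is the middle locus and the order is cu – st – se.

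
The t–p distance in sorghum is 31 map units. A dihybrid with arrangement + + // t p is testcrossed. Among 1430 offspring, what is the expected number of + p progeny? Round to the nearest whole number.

A map distance of 31 map units corresponds to a recombination frequency of 0.310.
The F1 is + + / t p, so + p is a recombinant gamete class with expected frequency r/2 = 0.310/2 = 0.1550.
Expected number = 0.1550 × 1430 = 221.65 ≈ 222.

222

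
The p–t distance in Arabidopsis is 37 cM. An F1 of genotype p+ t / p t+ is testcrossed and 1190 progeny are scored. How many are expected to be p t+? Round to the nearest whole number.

A map distance of 37 cM corresponds to a recombination frequency of 0.370.
The F1 is p+ t / p t+, so p t+ is a parental gamete class with expected frequency (1 − r)/2 = 0.630/2 = 0.3150.
Expected number = 0.3150 × 1190 = 374.85 ≈ 375.

375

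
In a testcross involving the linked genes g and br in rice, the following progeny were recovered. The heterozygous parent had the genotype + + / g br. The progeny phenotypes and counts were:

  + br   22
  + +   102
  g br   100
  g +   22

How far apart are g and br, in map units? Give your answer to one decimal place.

17.9 map units

The recombinant classes are + br and g +: 22 + 22 = 44.
Recombination frequency = 44/246 = 0.1789 ≈ 17.9%, i.e. 17.9 map units.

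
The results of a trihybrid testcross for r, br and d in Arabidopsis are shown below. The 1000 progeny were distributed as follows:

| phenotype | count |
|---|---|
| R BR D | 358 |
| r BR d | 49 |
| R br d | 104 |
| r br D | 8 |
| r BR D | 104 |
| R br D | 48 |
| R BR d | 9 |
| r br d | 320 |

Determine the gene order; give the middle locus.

The two most frequent reciprocal classes, R BR D and r br d, are the parental types, so the F1 was R BR D / r br d.
The two rarest classes, R BR d and r br D, are the double crossovers. Comparing them with the parentals, only the d allele has switched, so d is the middle locus and the order is br – d – r.

d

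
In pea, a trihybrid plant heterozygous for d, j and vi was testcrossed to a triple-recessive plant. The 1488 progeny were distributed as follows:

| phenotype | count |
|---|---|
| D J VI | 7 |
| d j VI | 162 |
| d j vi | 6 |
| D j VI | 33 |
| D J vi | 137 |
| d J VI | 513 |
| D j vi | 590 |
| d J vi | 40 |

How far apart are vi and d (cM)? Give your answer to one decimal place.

5.8 cM

The two most frequent reciprocal classes, d J VI and D j vi, are the parental types, so the F1 was d J VI / D j vi.
The two rarest classes, D J VI and d j vi, are the double crossovers. Comparing them with the parentals, only the d allele has switched, so d is the middle locus and the order is vi – d – j.
Crossovers in the vi–d interval produce the single-crossover classes d J vi and D j VI (40 + 33 = 73) plus the double crossovers (13).
RF(vi–d) = (73 + 13) / 1488 = 86/1488 = 0.0578 → 5.8 cM.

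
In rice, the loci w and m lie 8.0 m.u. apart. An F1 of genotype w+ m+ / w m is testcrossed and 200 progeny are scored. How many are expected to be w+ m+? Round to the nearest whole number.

92

A map distance of 8.0 m.u. corresponds to a recombination frequency of 0.080.
The F1 is w+ m+ / w m, so w+ m+ is a parental gamete class with expected frequency (1 − r)/2 = 0.920/2 = 0.4600.
Expected number = 0.4600 × 200 = 92.00 ≈ 92.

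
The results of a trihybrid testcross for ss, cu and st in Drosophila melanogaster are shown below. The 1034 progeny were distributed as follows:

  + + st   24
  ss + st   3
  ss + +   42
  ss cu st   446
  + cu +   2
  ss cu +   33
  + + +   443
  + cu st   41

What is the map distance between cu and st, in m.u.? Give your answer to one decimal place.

6.0 m.u.

The two most frequent reciprocal classes, + + + and ss cu st, are the parental types, so the F1 was + + + / ss cu st.
The two rarest classes, + cu + and ss + st, are the double crossovers. Comparing them with the parentals, only the cu allele has switched, so cu is the middle locus and the order is st – cu – ss.
Crossovers in the st–cu interval produce the single-crossover classes + + st and ss cu + (24 + 33 = 57) plus the double crossovers (5).
RF(st–cu) = (57 + 5) / 1034 = 62/1034 = 0.0600 → 6.0 m.u.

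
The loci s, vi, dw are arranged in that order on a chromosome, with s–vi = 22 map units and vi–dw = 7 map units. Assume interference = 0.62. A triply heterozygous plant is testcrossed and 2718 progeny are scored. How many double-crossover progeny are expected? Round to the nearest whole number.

Map distances give recombination frequencies of 0.220 and 0.070 for the two intervals.
With interference 0.62 (so coincidence = 0.38), expected double-crossover frequency = 0.220 × 0.070 × 0.38 = 0.00585.
Expected number = 0.00585 × 2718 = 15.91 ≈ 16.

16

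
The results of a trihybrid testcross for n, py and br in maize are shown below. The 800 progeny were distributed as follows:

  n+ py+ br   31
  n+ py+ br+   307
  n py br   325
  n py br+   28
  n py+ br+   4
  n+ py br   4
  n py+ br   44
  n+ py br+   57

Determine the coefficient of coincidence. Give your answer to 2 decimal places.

0.88

The two most frequent reciprocal classes, n+ py+ br+ and n py br, are the parental types, so the F1 was n+ py+ br+ / n py br.
The two rarest classes, n py+ br+ and n+ py br, are the double crossovers. Comparing them with the parentals, only the n allele has switched, so n is the middle locus and the order is br – n – py.
br–n: (59 + 8)/800 = 0.0838; n–py: (101 + 8)/800 = 0.1363.
Expected DCO frequency = 0.0838 × 0.1363 ≈ 0.01142; observed = 8/800 ≈ 0.01000.
Coefficient of coincidence = 0.01000/0.01142 ≈ 0.88.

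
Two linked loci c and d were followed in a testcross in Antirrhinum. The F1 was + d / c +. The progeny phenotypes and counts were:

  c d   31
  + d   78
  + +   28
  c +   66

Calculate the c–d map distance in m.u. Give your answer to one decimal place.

The recombinant classes are + + and c d: 28 + 31 = 59.
Recombination frequency = 59/203 = 0.2906 ≈ 29.1%, i.e. 29.1 m.u.

29.1 m.u.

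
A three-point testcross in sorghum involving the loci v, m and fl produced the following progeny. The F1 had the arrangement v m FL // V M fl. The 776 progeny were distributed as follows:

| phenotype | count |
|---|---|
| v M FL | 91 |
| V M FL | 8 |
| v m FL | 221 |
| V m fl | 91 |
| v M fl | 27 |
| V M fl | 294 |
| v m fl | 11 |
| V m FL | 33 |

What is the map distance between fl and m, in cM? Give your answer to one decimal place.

25.9 cM

The two rarest classes, v m fl and V M FL, are the double crossovers. Comparing them with the parentals, only the fl allele has switched, so fl is the middle locus and the order is m – fl – v.
Crossovers in the m–fl interval produce the single-crossover classes v M FL and V m fl (91 + 91 = 182) plus the double crossovers (19).
RF(m–fl) = (182 + 19) / 776 = 201/776 = 0.2590 → 25.9 cM.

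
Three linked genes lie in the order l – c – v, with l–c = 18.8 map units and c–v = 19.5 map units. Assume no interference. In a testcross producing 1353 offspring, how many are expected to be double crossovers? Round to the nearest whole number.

50

Map distances give recombination frequencies of 0.188 and 0.195 for the two intervals.
With no interference, expected double-crossover frequency = 0.188 × 0.195 = 0.03666.
Expected number = 0.03666 × 1353 = 49.60 ≈ 50.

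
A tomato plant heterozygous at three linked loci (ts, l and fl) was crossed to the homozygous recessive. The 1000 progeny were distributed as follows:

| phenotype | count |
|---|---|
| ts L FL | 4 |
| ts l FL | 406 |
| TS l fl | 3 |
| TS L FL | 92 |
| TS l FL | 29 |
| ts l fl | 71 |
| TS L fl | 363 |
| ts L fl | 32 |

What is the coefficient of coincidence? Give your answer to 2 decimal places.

The two most frequent reciprocal classes, TS L fl and ts l FL, are the parental types, so the F1 was TS L fl / ts l FL.
The two rarest classes, TS l fl and ts L FL, are the double crossovers. Comparing them with the parentals, only the l allele has switched, so l is the middle locus and the order is ts – l – fl.
ts–l: (61 + 7)/1000 = 0.0680; l–fl: (163 + 7)/1000 = 0.1700.
Expected DCO frequency = 0.0680 × 0.1700 ≈ 0.01156; observed = 7/1000 ≈ 0.00700.
Coefficient of coincidence = 0.00700/0.01156 ≈ 0.61.

0.61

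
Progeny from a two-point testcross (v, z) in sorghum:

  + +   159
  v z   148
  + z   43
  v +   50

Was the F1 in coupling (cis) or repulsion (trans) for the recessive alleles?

The two most frequent classes are + + (159) and v z (148); these are the parental (non-recombinant) types.
So the F1 carried + + on one chromosome and v z on the other — the recessive alleles are on the same chromosome (cis / coupling).

cis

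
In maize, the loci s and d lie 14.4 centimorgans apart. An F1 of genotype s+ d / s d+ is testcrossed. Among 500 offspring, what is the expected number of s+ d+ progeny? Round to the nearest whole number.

36

A map distance of 14.4 centimorgans corresponds to a recombination frequency of 0.144.
The F1 is s+ d / s d+, so s+ d+ is a recombinant gamete class with expected frequency r/2 = 0.144/2 = 0.0720.
Expected number = 0.0720 × 500 = 36.00 ≈ 36.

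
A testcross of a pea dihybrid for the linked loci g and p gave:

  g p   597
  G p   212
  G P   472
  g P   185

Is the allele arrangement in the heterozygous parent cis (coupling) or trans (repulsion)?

cis

The two most frequent classes are G P (472) and g p (597); these are the parental (non-recombinant) types.
So the F1 carried G P on one chromosome and g p on the other — the recessive alleles are on the same chromosome (cis / coupling).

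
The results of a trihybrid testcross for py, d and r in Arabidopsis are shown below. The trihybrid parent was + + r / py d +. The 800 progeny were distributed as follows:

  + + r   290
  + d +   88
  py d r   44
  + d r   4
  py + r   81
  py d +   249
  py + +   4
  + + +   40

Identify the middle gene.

d

The two rarest classes, + d r and py + +, are the double crossovers. Comparing them with the parentals, only the d allele has switched, so d is the middle locus and the order is r – d – py.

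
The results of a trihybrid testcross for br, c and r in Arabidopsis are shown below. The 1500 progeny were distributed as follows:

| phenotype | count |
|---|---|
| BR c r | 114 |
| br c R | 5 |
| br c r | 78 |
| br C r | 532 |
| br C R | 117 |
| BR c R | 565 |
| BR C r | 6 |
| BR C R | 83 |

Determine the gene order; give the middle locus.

The two most frequent reciprocal classes, br C r and BR c R, are the parental types, so the F1 was br C r / BR c R.
The two rarest classes, BR C r and br c R, are the double crossovers. Comparing them with the parentals, only the br allele has switched, so br is the middle locus and the order is r – br – c.

br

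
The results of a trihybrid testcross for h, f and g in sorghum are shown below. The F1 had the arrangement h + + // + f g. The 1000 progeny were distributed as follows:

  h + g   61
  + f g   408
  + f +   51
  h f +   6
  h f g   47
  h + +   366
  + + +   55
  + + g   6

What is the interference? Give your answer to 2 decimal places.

0.15

The two rarest classes, h f + and + + g, are the double crossovers. Comparing them with the parentals, only the f allele has switched, so f is the middle locus and the order is g – f – h.
g–f: (112 + 12)/1000 = 0.1240; f–h: (102 + 12)/1000 = 0.1140.
Expected DCO frequency = 0.1240 × 0.1140 ≈ 0.01414; observed = 12/1000 ≈ 0.01200.
Coefficient of coincidence = 0.01200/0.01414 ≈ 0.85; interference = 1 − 0.85 = 0.15.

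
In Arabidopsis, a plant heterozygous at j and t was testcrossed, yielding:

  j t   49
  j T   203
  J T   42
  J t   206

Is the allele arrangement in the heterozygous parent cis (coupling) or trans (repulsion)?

trans

The two most frequent classes are J t (206) and j T (203); these are the parental (non-recombinant) types.
So the F1 carried J t on one chromosome and j T on the other — the recessive alleles are on opposite chromosomes (trans / repulsion).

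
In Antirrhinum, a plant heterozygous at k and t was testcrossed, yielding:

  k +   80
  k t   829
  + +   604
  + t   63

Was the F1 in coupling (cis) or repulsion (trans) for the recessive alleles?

The two most frequent classes are + + (604) and k t (829); these are the parental (non-recombinant) types.
So the F1 carried + + on one chromosome and k t on the other — the recessive alleles are on the same chromosome (cis / coupling).

cis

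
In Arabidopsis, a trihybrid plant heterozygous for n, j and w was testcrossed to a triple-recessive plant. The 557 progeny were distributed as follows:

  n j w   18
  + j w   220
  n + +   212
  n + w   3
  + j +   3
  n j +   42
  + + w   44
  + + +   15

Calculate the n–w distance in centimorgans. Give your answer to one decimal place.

The two most frequent reciprocal classes, + j w and n + +, are the parental types, so the F1 was + j w / n + +.
The two rarest classes, + j + and n + w, are the double crossovers. Comparing them with the parentals, only the w allele has switched, so w is the middle locus and the order is j – w – n.
Crossovers in the w–n interval produce the single-crossover classes n j w and + + + (18 + 15 = 33) plus the double crossovers (6).
RF(w–n) = (33 + 6) / 557 = 39/557 = 0.0700 → 7.0 centimorgans.

7.0 centimorgans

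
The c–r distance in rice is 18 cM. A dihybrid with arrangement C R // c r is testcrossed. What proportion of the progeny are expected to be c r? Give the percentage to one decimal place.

41.0%

A map distance of 18 cM corresponds to a recombination frequency of 0.180.
The F1 is C R / c r, so c r is a parental gamete class with expected frequency (1 − r)/2 = 0.820/2 = 0.4100.
That is 0.4100 = 41.0% of the progeny.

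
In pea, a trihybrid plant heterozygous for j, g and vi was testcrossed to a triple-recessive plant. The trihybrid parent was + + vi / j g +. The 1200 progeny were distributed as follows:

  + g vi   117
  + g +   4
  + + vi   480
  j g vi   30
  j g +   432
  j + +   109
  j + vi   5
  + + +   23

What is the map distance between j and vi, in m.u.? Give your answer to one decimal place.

The two rarest classes, j + vi and + g +, are the double crossovers. Comparing them with the parentals, only the j allele has switched, so j is the middle locus and the order is g – j – vi.
Crossovers in the j–vi interval produce the single-crossover classes + + + and j g vi (23 + 30 = 53) plus the double crossovers (9).
RF(j–vi) = (53 + 9) / 1200 = 62/1200 = 0.0517 → 5.2 m.u.

5.2 m.u.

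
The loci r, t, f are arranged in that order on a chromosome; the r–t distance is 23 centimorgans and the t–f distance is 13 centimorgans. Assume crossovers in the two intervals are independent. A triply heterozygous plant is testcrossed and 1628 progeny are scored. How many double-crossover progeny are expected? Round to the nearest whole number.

49

Map distances give recombination frequencies of 0.230 and 0.130 for the two intervals.
With no interference, expected double-crossover frequency = 0.230 × 0.130 = 0.02990.
Expected number = 0.02990 × 1628 = 48.68 ≈ 49.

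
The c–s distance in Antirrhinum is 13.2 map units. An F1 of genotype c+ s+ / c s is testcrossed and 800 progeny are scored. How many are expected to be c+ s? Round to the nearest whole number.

A map distance of 13.2 map units corresponds to a recombination frequency of 0.132.
The F1 is c+ s+ / c s, so c+ s is a recombinant gamete class with expected frequency r/2 = 0.132/2 = 0.0660.
Expected number = 0.0660 × 800 = 52.80 ≈ 53.

53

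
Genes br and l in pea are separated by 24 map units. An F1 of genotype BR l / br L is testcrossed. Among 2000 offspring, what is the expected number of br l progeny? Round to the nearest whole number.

240

A map distance of 24 map units corresponds to a recombination frequency of 0.240.
The F1 is BR l / br L, so br l is a recombinant gamete class with expected frequency r/2 = 0.240/2 = 0.1200.
Expected number = 0.1200 × 2000 = 240.00 ≈ 240.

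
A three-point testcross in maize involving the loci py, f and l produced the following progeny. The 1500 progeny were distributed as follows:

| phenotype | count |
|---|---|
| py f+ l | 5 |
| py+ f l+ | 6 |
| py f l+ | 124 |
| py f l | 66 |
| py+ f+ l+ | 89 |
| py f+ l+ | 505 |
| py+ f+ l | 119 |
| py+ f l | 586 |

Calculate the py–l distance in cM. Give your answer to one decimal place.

11.1 cM

The two most frequent reciprocal classes, py f+ l+ and py+ f l, are the parental types, so the F1 was py f+ l+ / py+ f l.
The two rarest classes, py f+ l and py+ f l+, are the double crossovers. Comparing them with the parentals, only the l allele has switched, so l is the middle locus and the order is f – l – py.
Crossovers in the l–py interval produce the single-crossover classes py+ f+ l+ and py f l (89 + 66 = 155) plus the double crossovers (11).
RF(l–py) = (155 + 11) / 1500 = 166/1500 = 0.1107 → 11.1 cM.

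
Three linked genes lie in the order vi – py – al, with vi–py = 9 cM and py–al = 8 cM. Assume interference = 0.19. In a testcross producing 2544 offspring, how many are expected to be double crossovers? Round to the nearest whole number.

15

Map distances give recombination frequencies of 0.090 and 0.080 for the two intervals.
With interference 0.19 (so coincidence = 0.81), expected double-crossover frequency = 0.090 × 0.080 × 0.81 = 0.00583.
Expected number = 0.00583 × 2544 = 14.84 ≈ 15.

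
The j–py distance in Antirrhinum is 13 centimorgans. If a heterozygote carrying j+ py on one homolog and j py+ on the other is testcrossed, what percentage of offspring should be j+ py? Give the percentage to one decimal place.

43.5%

A map distance of 13 centimorgans corresponds to a recombination frequency of 0.130.
The F1 is j+ py / j py+, so j+ py is a parental gamete class with expected frequency (1 − r)/2 = 0.870/2 = 0.4350.
That is 0.4350 = 43.5% of the progeny.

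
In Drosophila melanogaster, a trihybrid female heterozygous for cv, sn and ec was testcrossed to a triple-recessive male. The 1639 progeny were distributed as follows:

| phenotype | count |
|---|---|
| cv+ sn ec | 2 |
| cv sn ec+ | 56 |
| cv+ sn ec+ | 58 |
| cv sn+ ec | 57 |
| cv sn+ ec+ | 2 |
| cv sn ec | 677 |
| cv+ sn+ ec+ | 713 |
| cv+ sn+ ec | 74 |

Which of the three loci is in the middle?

cv

The two most frequent reciprocal classes, cv+ sn+ ec+ and cv sn ec, are the parental types, so the F1 was cv+ sn+ ec+ / cv sn ec.
The two rarest classes, cv sn+ ec+ and cv+ sn ec, are the double crossovers. Comparing them with the parentals, only the cv allele has switched, so cv is the middle locus and the order is sn – cv – ec.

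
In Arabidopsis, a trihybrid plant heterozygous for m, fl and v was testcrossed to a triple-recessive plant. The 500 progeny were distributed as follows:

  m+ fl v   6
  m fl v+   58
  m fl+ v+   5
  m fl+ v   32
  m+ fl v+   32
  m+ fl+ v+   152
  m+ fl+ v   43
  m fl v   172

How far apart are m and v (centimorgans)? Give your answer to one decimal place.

The two most frequent reciprocal classes, m fl v and m+ fl+ v+, are the parental types, so the F1 was m fl v / m+ fl+ v+.
The two rarest classes, m+ fl v and m fl+ v+, are the double crossovers. Comparing them with the parentals, only the m allele has switched, so m is the middle locus and the order is fl – m – v.
Crossovers in the m–v interval produce the single-crossover classes m fl v+ and m+ fl+ v (58 + 43 = 101) plus the double crossovers (11).
RF(m–v) = (101 + 11) / 500 = 112/500 = 0.2240 → 22.4 centimorgans.

22.4 centimorgans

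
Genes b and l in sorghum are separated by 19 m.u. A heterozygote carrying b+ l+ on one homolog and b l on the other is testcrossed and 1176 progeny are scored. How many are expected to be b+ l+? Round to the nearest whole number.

A map distance of 19 m.u. corresponds to a recombination frequency of 0.190.
The F1 is b+ l+ / b l, so b+ l+ is a parental gamete class with expected frequency (1 − r)/2 = 0.810/2 = 0.4050.
Expected number = 0.4050 × 1176 = 476.28 ≈ 476.

476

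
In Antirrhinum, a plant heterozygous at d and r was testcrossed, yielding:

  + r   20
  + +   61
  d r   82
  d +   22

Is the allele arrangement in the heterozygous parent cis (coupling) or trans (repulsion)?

cis

The two most frequent classes are + + (61) and d r (82); these are the parental (non-recombinant) types.
So the F1 carried + + on one chromosome and d r on the other — the recessive alleles are on the same chromosome (cis / coupling).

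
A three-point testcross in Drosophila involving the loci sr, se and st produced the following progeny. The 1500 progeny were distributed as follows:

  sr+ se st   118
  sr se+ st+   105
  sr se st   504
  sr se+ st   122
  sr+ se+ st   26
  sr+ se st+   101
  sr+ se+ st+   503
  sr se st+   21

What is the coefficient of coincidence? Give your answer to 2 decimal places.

0.97

The two most frequent reciprocal classes, sr se st and sr+ se+ st+, are the parental types, so the F1 was sr se st / sr+ se+ st+.
The two rarest classes, sr se st+ and sr+ se+ st, are the double crossovers. Comparing them with the parentals, only the st allele has switched, so st is the middle locus and the order is se – st – sr.
se–st: (223 + 47)/1500 = 0.1800; st–sr: (223 + 47)/1500 = 0.1800.
Expected DCO frequency = 0.1800 × 0.1800 ≈ 0.03240; observed = 47/1500 ≈ 0.03133.
Coefficient of coincidence = 0.03133/0.03240 ≈ 0.97.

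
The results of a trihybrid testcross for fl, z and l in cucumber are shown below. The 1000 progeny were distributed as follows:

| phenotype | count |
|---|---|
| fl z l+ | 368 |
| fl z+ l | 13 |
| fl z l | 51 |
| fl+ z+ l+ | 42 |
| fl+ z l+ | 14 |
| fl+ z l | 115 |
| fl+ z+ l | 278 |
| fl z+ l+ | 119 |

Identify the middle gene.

fl

The two most frequent reciprocal classes, fl z l+ and fl+ z+ l, are the parental types, so the F1 was fl z l+ / fl+ z+ l.
The two rarest classes, fl+ z l+ and fl z+ l, are the double crossovers. Comparing them with the parentals, only the fl allele has switched, so fl is the middle locus and the order is z – fl – l.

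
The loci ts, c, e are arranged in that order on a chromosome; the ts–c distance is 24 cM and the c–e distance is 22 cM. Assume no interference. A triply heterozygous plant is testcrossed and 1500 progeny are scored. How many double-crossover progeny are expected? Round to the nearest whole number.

Map distances give recombination frequencies of 0.240 and 0.220 for the two intervals.
With no interference, expected double-crossover frequency = 0.240 × 0.220 = 0.05280.
Expected number = 0.05280 × 1500 = 79.20 ≈ 79.

79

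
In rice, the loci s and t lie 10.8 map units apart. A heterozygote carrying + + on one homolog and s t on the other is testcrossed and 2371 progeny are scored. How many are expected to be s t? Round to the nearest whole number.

A map distance of 10.8 map units corresponds to a recombination frequency of 0.108.
The F1 is + + / s t, so s t is a parental gamete class with expected frequency (1 − r)/2 = 0.892/2 = 0.4460.
Expected number = 0.4460 × 2371 = 1057.47 ≈ 1057.

1057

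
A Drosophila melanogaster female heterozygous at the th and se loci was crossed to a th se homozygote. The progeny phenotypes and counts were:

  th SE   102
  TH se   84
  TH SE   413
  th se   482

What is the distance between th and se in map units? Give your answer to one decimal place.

17.2 map units

The two most frequent classes, TH SE (413) and th se (482), are the parental types, so the F1 was TH SE / th se.
The recombinant classes are TH se and th SE: 84 + 102 = 186.
Recombination frequency = 186/1081 = 0.1721 ≈ 17.2%, i.e. 17.2 map units.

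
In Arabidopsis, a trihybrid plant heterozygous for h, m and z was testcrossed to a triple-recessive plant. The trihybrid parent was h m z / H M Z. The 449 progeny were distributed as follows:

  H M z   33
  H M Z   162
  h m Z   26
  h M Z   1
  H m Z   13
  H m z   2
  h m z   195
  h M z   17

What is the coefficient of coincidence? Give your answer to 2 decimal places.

0.66

The two rarest classes, H m z and h M Z, are the double crossovers. Comparing them with the parentals, only the h allele has switched, so h is the middle locus and the order is z – h – m.
z–h: (59 + 3)/449 = 0.1381; h–m: (30 + 3)/449 = 0.0735.
Expected DCO frequency = 0.1381 × 0.0735 ≈ 0.01015; observed = 3/449 ≈ 0.00668.
Coefficient of coincidence = 0.00668/0.01015 ≈ 0.66.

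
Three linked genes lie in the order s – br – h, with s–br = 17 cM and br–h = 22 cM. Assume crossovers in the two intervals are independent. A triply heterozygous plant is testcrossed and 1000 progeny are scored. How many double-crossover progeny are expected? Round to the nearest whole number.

37

Map distances give recombination frequencies of 0.170 and 0.220 for the two intervals.
With no interference, expected double-crossover frequency = 0.170 × 0.220 = 0.03740.
Expected number = 0.03740 × 1000 = 37.40 ≈ 37.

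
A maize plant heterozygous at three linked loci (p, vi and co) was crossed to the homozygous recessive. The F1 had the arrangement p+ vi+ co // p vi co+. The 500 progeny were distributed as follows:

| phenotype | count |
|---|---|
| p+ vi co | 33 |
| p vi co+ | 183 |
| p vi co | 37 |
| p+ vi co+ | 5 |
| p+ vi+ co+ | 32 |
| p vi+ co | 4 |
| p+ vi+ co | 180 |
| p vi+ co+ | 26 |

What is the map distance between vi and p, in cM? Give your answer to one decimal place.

The two rarest classes, p vi+ co and p+ vi co+, are the double crossovers. Comparing them with the parentals, only the p allele has switched, so p is the middle locus and the order is co – p – vi.
Crossovers in the p–vi interval produce the single-crossover classes p+ vi co and p vi+ co+ (33 + 26 = 59) plus the double crossovers (9).
RF(p–vi) = (59 + 9) / 500 = 68/500 = 0.1360 → 13.6 cM.

13.6 cM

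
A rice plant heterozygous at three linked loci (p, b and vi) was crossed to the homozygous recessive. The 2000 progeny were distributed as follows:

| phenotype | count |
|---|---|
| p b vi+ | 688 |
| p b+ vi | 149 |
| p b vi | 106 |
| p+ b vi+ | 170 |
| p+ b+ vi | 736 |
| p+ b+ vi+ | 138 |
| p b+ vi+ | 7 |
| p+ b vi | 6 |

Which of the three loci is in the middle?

The two most frequent reciprocal classes, p+ b+ vi and p b vi+, are the parental types, so the F1 was p+ b+ vi / p b vi+.
The two rarest classes, p+ b vi and p b+ vi+, are the double crossovers. Comparing them with the parentals, only the b allele has switched, so b is the middle locus and the order is p – b – vi.

b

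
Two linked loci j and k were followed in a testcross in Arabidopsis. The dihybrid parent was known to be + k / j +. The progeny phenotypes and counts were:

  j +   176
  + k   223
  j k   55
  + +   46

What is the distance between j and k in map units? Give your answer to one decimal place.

The recombinant classes are + + and j k: 46 + 55 = 101.
Recombination frequency = 101/500 = 0.2020 ≈ 20.2%, i.e. 20.2 map units.

20.2 map units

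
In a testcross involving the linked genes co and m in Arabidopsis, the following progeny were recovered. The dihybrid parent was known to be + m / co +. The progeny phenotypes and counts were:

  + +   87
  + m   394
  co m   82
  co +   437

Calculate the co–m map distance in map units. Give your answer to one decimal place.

16.9 map units

The recombinant classes are + + and co m: 87 + 82 = 169.
Recombination frequency = 169/1000 = 0.1690 ≈ 16.9%, i.e. 16.9 map units.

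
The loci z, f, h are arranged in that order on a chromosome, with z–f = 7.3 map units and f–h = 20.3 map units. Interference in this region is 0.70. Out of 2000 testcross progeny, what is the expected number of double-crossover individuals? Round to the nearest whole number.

9

Map distances give recombination frequencies of 0.073 and 0.203 for the two intervals.
With interference 0.70 (so coincidence = 0.30), expected double-crossover frequency = 0.073 × 0.203 × 0.30 = 0.00445.
Expected number = 0.00445 × 2000 = 8.89 ≈ 9.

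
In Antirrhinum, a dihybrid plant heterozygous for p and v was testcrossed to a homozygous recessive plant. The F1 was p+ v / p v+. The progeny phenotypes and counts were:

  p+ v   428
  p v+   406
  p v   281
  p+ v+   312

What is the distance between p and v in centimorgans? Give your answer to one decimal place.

41.6 centimorgans

The recombinant classes are p+ v+ and p v: 312 + 281 = 593.
Recombination frequency = 593/1427 = 0.4156 ≈ 41.6%, i.e. 41.6 centimorgans.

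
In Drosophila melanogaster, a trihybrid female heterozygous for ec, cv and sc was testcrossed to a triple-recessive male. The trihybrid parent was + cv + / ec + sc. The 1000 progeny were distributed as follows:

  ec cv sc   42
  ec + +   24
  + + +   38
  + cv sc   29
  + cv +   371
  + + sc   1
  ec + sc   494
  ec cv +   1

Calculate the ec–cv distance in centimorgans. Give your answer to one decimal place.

The two rarest classes, ec cv + and + + sc, are the double crossovers. Comparing them with the parentals, only the ec allele has switched, so ec is the middle locus and the order is sc – ec – cv.
Crossovers in the ec–cv interval produce the single-crossover classes + + + and ec cv sc (38 + 42 = 80) plus the double crossovers (2).
RF(ec–cv) = (80 + 2) / 1000 = 82/1000 = 0.0820 → 8.2 centimorgans.

8.2 centimorgans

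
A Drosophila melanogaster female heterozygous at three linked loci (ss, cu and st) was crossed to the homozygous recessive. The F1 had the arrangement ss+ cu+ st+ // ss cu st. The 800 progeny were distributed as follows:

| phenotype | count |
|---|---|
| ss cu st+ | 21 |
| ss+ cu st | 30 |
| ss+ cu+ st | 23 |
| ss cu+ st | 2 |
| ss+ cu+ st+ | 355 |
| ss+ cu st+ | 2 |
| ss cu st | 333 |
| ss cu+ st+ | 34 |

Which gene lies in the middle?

cu

The two rarest classes, ss+ cu st+ and ss cu+ st, are the double crossovers. Comparing them with the parentals, only the cu allele has switched, so cu is the middle locus and the order is st – cu – ss.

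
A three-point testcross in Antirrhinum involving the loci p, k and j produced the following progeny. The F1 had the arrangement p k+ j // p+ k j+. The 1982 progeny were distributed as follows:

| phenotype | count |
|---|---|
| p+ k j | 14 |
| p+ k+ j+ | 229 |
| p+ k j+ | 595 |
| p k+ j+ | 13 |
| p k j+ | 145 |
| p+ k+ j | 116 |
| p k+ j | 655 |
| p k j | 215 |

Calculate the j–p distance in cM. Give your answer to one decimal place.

The two rarest classes, p k+ j+ and p+ k j, are the double crossovers. Comparing them with the parentals, only the j allele has switched, so j is the middle locus and the order is p – j – k.
Crossovers in the p–j interval produce the single-crossover classes p+ k+ j and p k j+ (116 + 145 = 261) plus the double crossovers (27).
RF(p–j) = (261 + 27) / 1982 = 288/1982 = 0.1453 → 14.5 cM.

14.5 cM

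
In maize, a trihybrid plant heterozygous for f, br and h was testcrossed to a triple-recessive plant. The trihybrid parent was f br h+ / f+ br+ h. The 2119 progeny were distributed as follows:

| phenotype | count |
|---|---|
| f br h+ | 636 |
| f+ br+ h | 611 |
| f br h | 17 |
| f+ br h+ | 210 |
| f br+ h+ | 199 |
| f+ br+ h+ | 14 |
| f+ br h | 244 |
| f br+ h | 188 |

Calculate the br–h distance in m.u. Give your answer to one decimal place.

22.4 m.u.

The two rarest classes, f br h and f+ br+ h+, are the double crossovers. Comparing them with the parentals, only the h allele has switched, so h is the middle locus and the order is br – h – f.
Crossovers in the br–h interval produce the single-crossover classes f br+ h+ and f+ br h (199 + 244 = 443) plus the double crossovers (31).
RF(br–h) = (443 + 31) / 2119 = 474/2119 = 0.2237 → 22.4 m.u.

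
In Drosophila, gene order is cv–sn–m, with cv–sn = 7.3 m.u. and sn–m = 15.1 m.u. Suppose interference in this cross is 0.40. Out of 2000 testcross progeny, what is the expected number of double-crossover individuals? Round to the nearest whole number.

13

Map distances give recombination frequencies of 0.073 and 0.151 for the two intervals.
With interference 0.40 (so coincidence = 0.60), expected double-crossover frequency = 0.073 × 0.151 × 0.60 = 0.00661.
Expected number = 0.00661 × 2000 = 13.23 ≈ 13.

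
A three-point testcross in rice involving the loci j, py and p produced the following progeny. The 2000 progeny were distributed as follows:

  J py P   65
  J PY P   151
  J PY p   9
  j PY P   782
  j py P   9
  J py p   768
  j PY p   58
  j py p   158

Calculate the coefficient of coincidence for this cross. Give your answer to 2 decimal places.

The two most frequent reciprocal classes, J py p and j PY P, are the parental types, so the F1 was J py p / j PY P.
The two rarest classes, J PY p and j py P, are the double crossovers. Comparing them with the parentals, only the py allele has switched, so py is the middle locus and the order is j – py – p.
j–py: (309 + 18)/2000 = 0.1635; py–p: (123 + 18)/2000 = 0.0705.
Expected DCO frequency = 0.1635 × 0.0705 ≈ 0.01153; observed = 18/2000 ≈ 0.00900.
Coefficient of coincidence = 0.00900/0.01153 ≈ 0.78.

0.78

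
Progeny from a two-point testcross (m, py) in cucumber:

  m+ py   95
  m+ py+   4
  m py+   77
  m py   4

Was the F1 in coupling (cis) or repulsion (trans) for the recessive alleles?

trans

The two most frequent classes are m+ py (95) and m py+ (77); these are the parental (non-recombinant) types.
So the F1 carried m+ py on one chromosome and m py+ on the other — the recessive alleles are on opposite chromosomes (trans / repulsion).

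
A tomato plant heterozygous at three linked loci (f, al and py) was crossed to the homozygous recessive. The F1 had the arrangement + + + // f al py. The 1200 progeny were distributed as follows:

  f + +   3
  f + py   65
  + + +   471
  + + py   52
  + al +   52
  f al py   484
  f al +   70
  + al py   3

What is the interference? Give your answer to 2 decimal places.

0.54

The two rarest classes, f + + and + al py, are the double crossovers. Comparing them with the parentals, only the f allele has switched, so f is the middle locus and the order is al – f – py.
al–f: (117 + 6)/1200 = 0.1025; f–py: (122 + 6)/1200 = 0.1067.
Expected DCO frequency = 0.1025 × 0.1067 ≈ 0.01094; observed = 6/1200 ≈ 0.00500.
Coefficient of coincidence = 0.00500/0.01094 ≈ 0.46; interference = 1 − 0.46 = 0.54.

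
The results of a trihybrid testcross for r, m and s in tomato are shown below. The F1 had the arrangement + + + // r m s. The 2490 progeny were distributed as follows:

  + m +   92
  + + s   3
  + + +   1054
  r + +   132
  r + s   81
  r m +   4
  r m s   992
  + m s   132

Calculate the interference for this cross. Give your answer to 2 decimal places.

0.64

The two rarest classes, + + s and r m +, are the double crossovers. Comparing them with the parentals, only the s allele has switched, so s is the middle locus and the order is m – s – r.
m–s: (173 + 7)/2490 = 0.0723; s–r: (264 + 7)/2490 = 0.1088.
Expected DCO frequency = 0.0723 × 0.1088 ≈ 0.00787; observed = 7/2490 ≈ 0.00281.
Coefficient of coincidence = 0.00281/0.00787 ≈ 0.36; interference = 1 − 0.36 = 0.64.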